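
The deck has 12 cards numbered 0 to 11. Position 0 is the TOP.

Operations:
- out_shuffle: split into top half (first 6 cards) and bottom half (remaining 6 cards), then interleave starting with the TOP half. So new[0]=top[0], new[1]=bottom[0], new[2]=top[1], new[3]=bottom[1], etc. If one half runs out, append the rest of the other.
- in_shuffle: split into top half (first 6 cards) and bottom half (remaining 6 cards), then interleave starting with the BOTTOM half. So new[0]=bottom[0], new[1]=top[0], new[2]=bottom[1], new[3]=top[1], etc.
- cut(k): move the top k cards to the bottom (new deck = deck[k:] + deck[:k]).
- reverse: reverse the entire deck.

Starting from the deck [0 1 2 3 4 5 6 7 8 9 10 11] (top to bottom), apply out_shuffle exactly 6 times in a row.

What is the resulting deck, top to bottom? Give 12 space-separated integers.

After op 1 (out_shuffle): [0 6 1 7 2 8 3 9 4 10 5 11]
After op 2 (out_shuffle): [0 3 6 9 1 4 7 10 2 5 8 11]
After op 3 (out_shuffle): [0 7 3 10 6 2 9 5 1 8 4 11]
After op 4 (out_shuffle): [0 9 7 5 3 1 10 8 6 4 2 11]
After op 5 (out_shuffle): [0 10 9 8 7 6 5 4 3 2 1 11]
After op 6 (out_shuffle): [0 5 10 4 9 3 8 2 7 1 6 11]

Answer: 0 5 10 4 9 3 8 2 7 1 6 11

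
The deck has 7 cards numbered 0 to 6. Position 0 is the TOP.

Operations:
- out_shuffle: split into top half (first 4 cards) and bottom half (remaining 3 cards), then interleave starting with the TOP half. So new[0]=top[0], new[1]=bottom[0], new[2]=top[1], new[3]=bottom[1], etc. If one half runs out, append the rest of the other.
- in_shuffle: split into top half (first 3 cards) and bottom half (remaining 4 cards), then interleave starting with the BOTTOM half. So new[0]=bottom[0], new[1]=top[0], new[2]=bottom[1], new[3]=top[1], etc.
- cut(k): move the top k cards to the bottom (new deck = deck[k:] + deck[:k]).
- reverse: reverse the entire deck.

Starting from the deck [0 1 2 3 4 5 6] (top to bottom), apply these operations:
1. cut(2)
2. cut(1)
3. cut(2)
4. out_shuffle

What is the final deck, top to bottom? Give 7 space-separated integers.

After op 1 (cut(2)): [2 3 4 5 6 0 1]
After op 2 (cut(1)): [3 4 5 6 0 1 2]
After op 3 (cut(2)): [5 6 0 1 2 3 4]
After op 4 (out_shuffle): [5 2 6 3 0 4 1]

Answer: 5 2 6 3 0 4 1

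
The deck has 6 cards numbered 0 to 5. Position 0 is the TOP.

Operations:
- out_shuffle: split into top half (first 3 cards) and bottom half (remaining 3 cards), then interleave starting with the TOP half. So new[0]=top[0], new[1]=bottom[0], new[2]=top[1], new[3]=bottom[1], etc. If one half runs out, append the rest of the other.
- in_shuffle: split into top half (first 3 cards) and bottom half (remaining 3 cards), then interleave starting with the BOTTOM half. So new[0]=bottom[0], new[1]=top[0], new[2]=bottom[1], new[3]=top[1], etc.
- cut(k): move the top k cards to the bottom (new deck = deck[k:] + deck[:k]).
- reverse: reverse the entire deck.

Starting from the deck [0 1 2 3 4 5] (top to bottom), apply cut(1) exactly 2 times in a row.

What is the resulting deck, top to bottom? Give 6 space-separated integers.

Answer: 2 3 4 5 0 1

Derivation:
After op 1 (cut(1)): [1 2 3 4 5 0]
After op 2 (cut(1)): [2 3 4 5 0 1]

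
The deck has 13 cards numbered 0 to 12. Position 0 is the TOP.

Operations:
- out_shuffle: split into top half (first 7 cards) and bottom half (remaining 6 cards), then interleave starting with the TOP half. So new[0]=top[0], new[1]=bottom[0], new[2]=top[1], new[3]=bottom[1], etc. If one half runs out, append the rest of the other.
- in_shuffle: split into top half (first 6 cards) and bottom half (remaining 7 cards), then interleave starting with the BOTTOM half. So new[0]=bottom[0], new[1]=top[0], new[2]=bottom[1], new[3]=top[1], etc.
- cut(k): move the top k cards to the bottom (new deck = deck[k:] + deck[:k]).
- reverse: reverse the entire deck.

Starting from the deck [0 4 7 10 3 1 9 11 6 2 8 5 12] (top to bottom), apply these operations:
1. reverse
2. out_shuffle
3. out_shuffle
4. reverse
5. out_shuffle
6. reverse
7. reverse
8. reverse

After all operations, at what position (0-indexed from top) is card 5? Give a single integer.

After op 1 (reverse): [12 5 8 2 6 11 9 1 3 10 7 4 0]
After op 2 (out_shuffle): [12 1 5 3 8 10 2 7 6 4 11 0 9]
After op 3 (out_shuffle): [12 7 1 6 5 4 3 11 8 0 10 9 2]
After op 4 (reverse): [2 9 10 0 8 11 3 4 5 6 1 7 12]
After op 5 (out_shuffle): [2 4 9 5 10 6 0 1 8 7 11 12 3]
After op 6 (reverse): [3 12 11 7 8 1 0 6 10 5 9 4 2]
After op 7 (reverse): [2 4 9 5 10 6 0 1 8 7 11 12 3]
After op 8 (reverse): [3 12 11 7 8 1 0 6 10 5 9 4 2]
Card 5 is at position 9.

Answer: 9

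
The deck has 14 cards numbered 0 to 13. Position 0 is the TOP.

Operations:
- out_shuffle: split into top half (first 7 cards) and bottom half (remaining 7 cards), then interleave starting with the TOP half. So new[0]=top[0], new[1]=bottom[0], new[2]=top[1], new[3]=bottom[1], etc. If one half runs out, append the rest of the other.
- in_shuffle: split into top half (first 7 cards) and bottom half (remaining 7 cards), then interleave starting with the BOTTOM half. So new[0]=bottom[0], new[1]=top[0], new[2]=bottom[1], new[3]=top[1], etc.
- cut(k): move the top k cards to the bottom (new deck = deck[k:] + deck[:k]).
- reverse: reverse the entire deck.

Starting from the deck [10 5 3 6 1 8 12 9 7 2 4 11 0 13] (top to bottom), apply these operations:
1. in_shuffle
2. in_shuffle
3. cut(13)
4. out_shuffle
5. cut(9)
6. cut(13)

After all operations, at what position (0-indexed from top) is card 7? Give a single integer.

Answer: 4

Derivation:
After op 1 (in_shuffle): [9 10 7 5 2 3 4 6 11 1 0 8 13 12]
After op 2 (in_shuffle): [6 9 11 10 1 7 0 5 8 2 13 3 12 4]
After op 3 (cut(13)): [4 6 9 11 10 1 7 0 5 8 2 13 3 12]
After op 4 (out_shuffle): [4 0 6 5 9 8 11 2 10 13 1 3 7 12]
After op 5 (cut(9)): [13 1 3 7 12 4 0 6 5 9 8 11 2 10]
After op 6 (cut(13)): [10 13 1 3 7 12 4 0 6 5 9 8 11 2]
Card 7 is at position 4.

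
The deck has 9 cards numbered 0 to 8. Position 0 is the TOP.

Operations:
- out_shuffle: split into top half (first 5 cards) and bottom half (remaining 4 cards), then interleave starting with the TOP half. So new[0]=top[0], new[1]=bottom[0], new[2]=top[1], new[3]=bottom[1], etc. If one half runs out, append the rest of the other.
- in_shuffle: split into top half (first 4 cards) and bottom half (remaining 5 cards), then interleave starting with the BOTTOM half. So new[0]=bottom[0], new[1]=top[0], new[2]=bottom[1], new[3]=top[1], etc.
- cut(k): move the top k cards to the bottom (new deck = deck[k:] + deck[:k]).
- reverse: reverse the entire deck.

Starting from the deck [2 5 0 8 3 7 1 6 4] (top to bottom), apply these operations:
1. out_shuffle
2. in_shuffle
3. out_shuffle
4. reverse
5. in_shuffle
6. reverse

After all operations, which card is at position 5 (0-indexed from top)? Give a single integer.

Answer: 3

Derivation:
After op 1 (out_shuffle): [2 7 5 1 0 6 8 4 3]
After op 2 (in_shuffle): [0 2 6 7 8 5 4 1 3]
After op 3 (out_shuffle): [0 5 2 4 6 1 7 3 8]
After op 4 (reverse): [8 3 7 1 6 4 2 5 0]
After op 5 (in_shuffle): [6 8 4 3 2 7 5 1 0]
After op 6 (reverse): [0 1 5 7 2 3 4 8 6]
Position 5: card 3.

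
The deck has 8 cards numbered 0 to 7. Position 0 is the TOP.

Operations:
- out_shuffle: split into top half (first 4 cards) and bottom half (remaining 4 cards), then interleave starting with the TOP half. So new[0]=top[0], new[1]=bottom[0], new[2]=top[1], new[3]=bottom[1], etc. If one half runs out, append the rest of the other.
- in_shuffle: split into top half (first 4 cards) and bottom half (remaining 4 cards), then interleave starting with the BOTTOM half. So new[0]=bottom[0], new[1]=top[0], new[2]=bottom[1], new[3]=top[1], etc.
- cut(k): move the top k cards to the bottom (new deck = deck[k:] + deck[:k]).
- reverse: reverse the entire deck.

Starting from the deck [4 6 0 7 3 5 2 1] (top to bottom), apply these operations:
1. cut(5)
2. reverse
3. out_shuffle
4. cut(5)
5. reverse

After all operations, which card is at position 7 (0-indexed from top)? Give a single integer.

After op 1 (cut(5)): [5 2 1 4 6 0 7 3]
After op 2 (reverse): [3 7 0 6 4 1 2 5]
After op 3 (out_shuffle): [3 4 7 1 0 2 6 5]
After op 4 (cut(5)): [2 6 5 3 4 7 1 0]
After op 5 (reverse): [0 1 7 4 3 5 6 2]
Position 7: card 2.

Answer: 2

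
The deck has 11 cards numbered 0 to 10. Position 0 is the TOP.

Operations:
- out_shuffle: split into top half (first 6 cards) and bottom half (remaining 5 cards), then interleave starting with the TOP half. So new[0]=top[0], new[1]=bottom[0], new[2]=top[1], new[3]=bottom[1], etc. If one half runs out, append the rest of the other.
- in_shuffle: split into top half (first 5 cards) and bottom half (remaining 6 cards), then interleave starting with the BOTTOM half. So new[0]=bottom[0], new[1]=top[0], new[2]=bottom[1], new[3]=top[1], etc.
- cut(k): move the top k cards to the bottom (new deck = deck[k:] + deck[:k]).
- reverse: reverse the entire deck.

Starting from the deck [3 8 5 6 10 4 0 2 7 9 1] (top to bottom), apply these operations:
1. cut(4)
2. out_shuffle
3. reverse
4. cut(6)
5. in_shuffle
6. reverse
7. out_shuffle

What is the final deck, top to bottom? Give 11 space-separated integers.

After op 1 (cut(4)): [10 4 0 2 7 9 1 3 8 5 6]
After op 2 (out_shuffle): [10 1 4 3 0 8 2 5 7 6 9]
After op 3 (reverse): [9 6 7 5 2 8 0 3 4 1 10]
After op 4 (cut(6)): [0 3 4 1 10 9 6 7 5 2 8]
After op 5 (in_shuffle): [9 0 6 3 7 4 5 1 2 10 8]
After op 6 (reverse): [8 10 2 1 5 4 7 3 6 0 9]
After op 7 (out_shuffle): [8 7 10 3 2 6 1 0 5 9 4]

Answer: 8 7 10 3 2 6 1 0 5 9 4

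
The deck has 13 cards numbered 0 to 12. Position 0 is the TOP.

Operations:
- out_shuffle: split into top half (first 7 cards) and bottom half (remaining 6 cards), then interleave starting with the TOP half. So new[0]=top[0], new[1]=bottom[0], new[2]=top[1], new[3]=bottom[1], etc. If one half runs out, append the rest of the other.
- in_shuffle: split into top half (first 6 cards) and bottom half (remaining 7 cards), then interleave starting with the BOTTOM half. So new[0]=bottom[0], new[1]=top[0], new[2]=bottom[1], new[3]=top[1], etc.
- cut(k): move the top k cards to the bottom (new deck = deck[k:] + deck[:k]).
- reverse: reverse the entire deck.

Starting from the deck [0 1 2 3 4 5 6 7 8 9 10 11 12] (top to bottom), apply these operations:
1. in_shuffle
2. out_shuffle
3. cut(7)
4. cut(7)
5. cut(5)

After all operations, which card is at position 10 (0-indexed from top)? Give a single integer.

Answer: 10

Derivation:
After op 1 (in_shuffle): [6 0 7 1 8 2 9 3 10 4 11 5 12]
After op 2 (out_shuffle): [6 3 0 10 7 4 1 11 8 5 2 12 9]
After op 3 (cut(7)): [11 8 5 2 12 9 6 3 0 10 7 4 1]
After op 4 (cut(7)): [3 0 10 7 4 1 11 8 5 2 12 9 6]
After op 5 (cut(5)): [1 11 8 5 2 12 9 6 3 0 10 7 4]
Position 10: card 10.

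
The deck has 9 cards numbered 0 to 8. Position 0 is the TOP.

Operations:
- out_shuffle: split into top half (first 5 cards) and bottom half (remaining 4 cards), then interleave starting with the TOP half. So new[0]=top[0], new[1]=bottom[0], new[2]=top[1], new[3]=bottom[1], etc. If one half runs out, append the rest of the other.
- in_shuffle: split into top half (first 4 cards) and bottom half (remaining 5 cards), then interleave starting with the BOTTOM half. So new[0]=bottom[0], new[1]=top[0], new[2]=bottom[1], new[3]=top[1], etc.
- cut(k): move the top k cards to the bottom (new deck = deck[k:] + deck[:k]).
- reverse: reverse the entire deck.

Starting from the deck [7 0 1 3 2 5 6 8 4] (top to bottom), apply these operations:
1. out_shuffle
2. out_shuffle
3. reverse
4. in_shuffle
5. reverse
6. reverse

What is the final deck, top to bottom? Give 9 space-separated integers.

Answer: 0 1 3 2 5 6 8 4 7

Derivation:
After op 1 (out_shuffle): [7 5 0 6 1 8 3 4 2]
After op 2 (out_shuffle): [7 8 5 3 0 4 6 2 1]
After op 3 (reverse): [1 2 6 4 0 3 5 8 7]
After op 4 (in_shuffle): [0 1 3 2 5 6 8 4 7]
After op 5 (reverse): [7 4 8 6 5 2 3 1 0]
After op 6 (reverse): [0 1 3 2 5 6 8 4 7]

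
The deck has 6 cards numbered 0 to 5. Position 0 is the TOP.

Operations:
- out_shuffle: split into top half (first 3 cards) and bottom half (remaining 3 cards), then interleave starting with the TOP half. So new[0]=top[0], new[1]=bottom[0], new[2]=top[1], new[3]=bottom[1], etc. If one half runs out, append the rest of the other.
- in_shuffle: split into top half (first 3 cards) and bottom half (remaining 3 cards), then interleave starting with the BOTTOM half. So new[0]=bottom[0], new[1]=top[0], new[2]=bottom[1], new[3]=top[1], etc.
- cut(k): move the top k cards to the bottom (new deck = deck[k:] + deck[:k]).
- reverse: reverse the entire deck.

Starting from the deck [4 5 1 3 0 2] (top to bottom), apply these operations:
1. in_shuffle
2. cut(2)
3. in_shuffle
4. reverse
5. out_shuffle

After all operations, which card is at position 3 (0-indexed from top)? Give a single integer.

Answer: 0

Derivation:
After op 1 (in_shuffle): [3 4 0 5 2 1]
After op 2 (cut(2)): [0 5 2 1 3 4]
After op 3 (in_shuffle): [1 0 3 5 4 2]
After op 4 (reverse): [2 4 5 3 0 1]
After op 5 (out_shuffle): [2 3 4 0 5 1]
Position 3: card 0.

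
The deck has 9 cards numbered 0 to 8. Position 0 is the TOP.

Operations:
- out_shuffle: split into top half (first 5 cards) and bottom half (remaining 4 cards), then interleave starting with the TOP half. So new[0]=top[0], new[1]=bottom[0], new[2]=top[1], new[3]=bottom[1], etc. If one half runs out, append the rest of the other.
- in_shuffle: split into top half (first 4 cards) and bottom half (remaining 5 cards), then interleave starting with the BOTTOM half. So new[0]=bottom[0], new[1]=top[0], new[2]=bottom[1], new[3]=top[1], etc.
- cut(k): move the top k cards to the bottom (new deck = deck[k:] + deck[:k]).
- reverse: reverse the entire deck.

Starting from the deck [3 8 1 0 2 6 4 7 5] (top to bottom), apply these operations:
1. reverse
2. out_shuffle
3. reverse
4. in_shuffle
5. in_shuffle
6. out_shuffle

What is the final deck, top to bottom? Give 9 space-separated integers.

Answer: 7 1 4 8 6 3 2 5 0

Derivation:
After op 1 (reverse): [5 7 4 6 2 0 1 8 3]
After op 2 (out_shuffle): [5 0 7 1 4 8 6 3 2]
After op 3 (reverse): [2 3 6 8 4 1 7 0 5]
After op 4 (in_shuffle): [4 2 1 3 7 6 0 8 5]
After op 5 (in_shuffle): [7 4 6 2 0 1 8 3 5]
After op 6 (out_shuffle): [7 1 4 8 6 3 2 5 0]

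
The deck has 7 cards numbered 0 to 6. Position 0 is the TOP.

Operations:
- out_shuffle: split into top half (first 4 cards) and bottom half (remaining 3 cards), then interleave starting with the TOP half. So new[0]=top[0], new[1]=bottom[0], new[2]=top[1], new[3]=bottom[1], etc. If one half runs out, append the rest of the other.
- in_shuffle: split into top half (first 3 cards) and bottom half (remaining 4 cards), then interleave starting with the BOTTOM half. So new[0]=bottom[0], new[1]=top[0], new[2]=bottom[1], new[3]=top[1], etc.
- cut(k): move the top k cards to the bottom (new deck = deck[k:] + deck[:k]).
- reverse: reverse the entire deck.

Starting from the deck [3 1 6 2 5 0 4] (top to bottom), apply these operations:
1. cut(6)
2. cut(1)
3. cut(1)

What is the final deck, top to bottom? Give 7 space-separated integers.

After op 1 (cut(6)): [4 3 1 6 2 5 0]
After op 2 (cut(1)): [3 1 6 2 5 0 4]
After op 3 (cut(1)): [1 6 2 5 0 4 3]

Answer: 1 6 2 5 0 4 3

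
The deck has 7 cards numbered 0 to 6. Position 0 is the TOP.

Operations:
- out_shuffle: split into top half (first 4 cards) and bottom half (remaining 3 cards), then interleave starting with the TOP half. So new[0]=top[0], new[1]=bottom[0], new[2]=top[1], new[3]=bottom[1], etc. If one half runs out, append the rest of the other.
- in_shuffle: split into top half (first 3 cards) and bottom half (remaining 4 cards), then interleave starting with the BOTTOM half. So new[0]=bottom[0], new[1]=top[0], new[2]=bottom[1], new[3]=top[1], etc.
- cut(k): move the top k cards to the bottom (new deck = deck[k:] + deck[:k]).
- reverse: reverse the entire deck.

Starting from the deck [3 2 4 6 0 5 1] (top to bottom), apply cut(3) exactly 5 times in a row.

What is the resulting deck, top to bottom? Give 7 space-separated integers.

Answer: 2 4 6 0 5 1 3

Derivation:
After op 1 (cut(3)): [6 0 5 1 3 2 4]
After op 2 (cut(3)): [1 3 2 4 6 0 5]
After op 3 (cut(3)): [4 6 0 5 1 3 2]
After op 4 (cut(3)): [5 1 3 2 4 6 0]
After op 5 (cut(3)): [2 4 6 0 5 1 3]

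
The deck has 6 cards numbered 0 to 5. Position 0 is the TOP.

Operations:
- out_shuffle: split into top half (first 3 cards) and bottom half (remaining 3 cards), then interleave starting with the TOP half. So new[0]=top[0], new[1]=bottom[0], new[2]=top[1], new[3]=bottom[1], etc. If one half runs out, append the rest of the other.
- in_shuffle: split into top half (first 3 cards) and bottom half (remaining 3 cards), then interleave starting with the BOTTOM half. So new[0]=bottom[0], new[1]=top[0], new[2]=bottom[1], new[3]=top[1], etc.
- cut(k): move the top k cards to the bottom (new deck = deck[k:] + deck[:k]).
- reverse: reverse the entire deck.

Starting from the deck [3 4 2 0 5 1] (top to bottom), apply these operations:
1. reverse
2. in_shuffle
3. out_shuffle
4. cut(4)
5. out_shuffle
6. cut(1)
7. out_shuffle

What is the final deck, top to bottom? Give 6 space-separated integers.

Answer: 5 2 0 3 1 4

Derivation:
After op 1 (reverse): [1 5 0 2 4 3]
After op 2 (in_shuffle): [2 1 4 5 3 0]
After op 3 (out_shuffle): [2 5 1 3 4 0]
After op 4 (cut(4)): [4 0 2 5 1 3]
After op 5 (out_shuffle): [4 5 0 1 2 3]
After op 6 (cut(1)): [5 0 1 2 3 4]
After op 7 (out_shuffle): [5 2 0 3 1 4]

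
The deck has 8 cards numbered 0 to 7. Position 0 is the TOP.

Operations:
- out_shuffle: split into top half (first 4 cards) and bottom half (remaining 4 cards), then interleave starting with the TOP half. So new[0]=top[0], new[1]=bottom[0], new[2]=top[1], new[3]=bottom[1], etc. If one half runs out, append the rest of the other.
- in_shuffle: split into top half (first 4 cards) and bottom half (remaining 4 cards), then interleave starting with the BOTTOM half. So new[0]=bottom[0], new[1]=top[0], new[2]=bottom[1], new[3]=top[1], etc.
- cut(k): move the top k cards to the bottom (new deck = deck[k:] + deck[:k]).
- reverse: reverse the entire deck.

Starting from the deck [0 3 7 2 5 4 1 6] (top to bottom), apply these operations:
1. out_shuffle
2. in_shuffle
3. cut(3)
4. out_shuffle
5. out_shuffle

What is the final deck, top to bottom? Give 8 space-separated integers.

After op 1 (out_shuffle): [0 5 3 4 7 1 2 6]
After op 2 (in_shuffle): [7 0 1 5 2 3 6 4]
After op 3 (cut(3)): [5 2 3 6 4 7 0 1]
After op 4 (out_shuffle): [5 4 2 7 3 0 6 1]
After op 5 (out_shuffle): [5 3 4 0 2 6 7 1]

Answer: 5 3 4 0 2 6 7 1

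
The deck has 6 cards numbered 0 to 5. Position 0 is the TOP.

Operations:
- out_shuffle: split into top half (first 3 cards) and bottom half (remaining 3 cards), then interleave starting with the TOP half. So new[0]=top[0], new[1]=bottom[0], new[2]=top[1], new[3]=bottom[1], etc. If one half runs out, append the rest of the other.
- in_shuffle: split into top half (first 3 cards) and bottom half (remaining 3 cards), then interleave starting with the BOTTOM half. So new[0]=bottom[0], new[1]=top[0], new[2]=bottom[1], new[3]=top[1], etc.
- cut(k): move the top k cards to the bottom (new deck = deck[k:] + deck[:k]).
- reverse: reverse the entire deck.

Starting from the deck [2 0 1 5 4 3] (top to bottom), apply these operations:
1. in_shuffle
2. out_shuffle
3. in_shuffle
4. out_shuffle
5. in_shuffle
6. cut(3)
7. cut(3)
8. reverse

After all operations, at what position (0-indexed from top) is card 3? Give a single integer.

Answer: 4

Derivation:
After op 1 (in_shuffle): [5 2 4 0 3 1]
After op 2 (out_shuffle): [5 0 2 3 4 1]
After op 3 (in_shuffle): [3 5 4 0 1 2]
After op 4 (out_shuffle): [3 0 5 1 4 2]
After op 5 (in_shuffle): [1 3 4 0 2 5]
After op 6 (cut(3)): [0 2 5 1 3 4]
After op 7 (cut(3)): [1 3 4 0 2 5]
After op 8 (reverse): [5 2 0 4 3 1]
Card 3 is at position 4.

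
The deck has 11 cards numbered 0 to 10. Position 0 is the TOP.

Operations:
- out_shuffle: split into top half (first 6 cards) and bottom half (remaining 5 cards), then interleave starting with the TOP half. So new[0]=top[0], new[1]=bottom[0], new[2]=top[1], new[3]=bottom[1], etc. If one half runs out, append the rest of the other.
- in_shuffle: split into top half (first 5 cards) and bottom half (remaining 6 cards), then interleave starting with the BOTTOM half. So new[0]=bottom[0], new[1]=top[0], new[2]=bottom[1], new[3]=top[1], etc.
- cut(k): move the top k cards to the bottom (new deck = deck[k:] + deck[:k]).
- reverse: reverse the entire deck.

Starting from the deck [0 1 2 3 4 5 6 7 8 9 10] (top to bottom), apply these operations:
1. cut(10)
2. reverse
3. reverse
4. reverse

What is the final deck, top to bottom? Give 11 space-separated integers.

Answer: 9 8 7 6 5 4 3 2 1 0 10

Derivation:
After op 1 (cut(10)): [10 0 1 2 3 4 5 6 7 8 9]
After op 2 (reverse): [9 8 7 6 5 4 3 2 1 0 10]
After op 3 (reverse): [10 0 1 2 3 4 5 6 7 8 9]
After op 4 (reverse): [9 8 7 6 5 4 3 2 1 0 10]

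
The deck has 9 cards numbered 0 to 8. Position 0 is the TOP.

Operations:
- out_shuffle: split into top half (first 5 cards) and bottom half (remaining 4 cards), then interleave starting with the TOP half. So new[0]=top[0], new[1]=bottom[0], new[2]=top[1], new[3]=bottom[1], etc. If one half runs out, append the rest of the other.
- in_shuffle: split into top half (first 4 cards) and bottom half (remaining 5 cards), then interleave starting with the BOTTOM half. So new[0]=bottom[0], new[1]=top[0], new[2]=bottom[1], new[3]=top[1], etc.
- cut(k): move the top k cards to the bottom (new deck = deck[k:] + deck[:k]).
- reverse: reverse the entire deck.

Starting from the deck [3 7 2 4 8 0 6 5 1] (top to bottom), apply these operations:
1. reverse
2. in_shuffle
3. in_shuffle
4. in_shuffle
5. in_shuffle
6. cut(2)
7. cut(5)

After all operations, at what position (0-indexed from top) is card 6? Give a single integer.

After op 1 (reverse): [1 5 6 0 8 4 2 7 3]
After op 2 (in_shuffle): [8 1 4 5 2 6 7 0 3]
After op 3 (in_shuffle): [2 8 6 1 7 4 0 5 3]
After op 4 (in_shuffle): [7 2 4 8 0 6 5 1 3]
After op 5 (in_shuffle): [0 7 6 2 5 4 1 8 3]
After op 6 (cut(2)): [6 2 5 4 1 8 3 0 7]
After op 7 (cut(5)): [8 3 0 7 6 2 5 4 1]
Card 6 is at position 4.

Answer: 4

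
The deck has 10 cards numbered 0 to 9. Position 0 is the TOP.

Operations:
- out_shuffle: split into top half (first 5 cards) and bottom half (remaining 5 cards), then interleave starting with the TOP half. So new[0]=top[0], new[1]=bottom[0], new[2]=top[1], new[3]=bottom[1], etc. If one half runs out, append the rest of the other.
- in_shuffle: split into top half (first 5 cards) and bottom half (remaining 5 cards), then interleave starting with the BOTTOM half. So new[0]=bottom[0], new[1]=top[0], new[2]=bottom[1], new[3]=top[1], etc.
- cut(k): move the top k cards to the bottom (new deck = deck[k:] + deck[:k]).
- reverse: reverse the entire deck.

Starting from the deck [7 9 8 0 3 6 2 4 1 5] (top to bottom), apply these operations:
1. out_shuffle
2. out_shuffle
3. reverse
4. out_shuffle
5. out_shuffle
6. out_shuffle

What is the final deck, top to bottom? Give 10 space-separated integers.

After op 1 (out_shuffle): [7 6 9 2 8 4 0 1 3 5]
After op 2 (out_shuffle): [7 4 6 0 9 1 2 3 8 5]
After op 3 (reverse): [5 8 3 2 1 9 0 6 4 7]
After op 4 (out_shuffle): [5 9 8 0 3 6 2 4 1 7]
After op 5 (out_shuffle): [5 6 9 2 8 4 0 1 3 7]
After op 6 (out_shuffle): [5 4 6 0 9 1 2 3 8 7]

Answer: 5 4 6 0 9 1 2 3 8 7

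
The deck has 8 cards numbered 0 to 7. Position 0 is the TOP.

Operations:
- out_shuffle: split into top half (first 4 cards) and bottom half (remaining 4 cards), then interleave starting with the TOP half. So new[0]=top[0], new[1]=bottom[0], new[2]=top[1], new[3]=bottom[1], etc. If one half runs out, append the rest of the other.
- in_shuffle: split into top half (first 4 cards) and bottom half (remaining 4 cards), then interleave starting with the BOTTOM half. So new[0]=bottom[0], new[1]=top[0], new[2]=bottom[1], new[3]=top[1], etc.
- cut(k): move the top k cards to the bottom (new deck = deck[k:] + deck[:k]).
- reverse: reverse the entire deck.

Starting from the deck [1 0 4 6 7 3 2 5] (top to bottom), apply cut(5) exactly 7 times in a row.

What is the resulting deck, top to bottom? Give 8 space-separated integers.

After op 1 (cut(5)): [3 2 5 1 0 4 6 7]
After op 2 (cut(5)): [4 6 7 3 2 5 1 0]
After op 3 (cut(5)): [5 1 0 4 6 7 3 2]
After op 4 (cut(5)): [7 3 2 5 1 0 4 6]
After op 5 (cut(5)): [0 4 6 7 3 2 5 1]
After op 6 (cut(5)): [2 5 1 0 4 6 7 3]
After op 7 (cut(5)): [6 7 3 2 5 1 0 4]

Answer: 6 7 3 2 5 1 0 4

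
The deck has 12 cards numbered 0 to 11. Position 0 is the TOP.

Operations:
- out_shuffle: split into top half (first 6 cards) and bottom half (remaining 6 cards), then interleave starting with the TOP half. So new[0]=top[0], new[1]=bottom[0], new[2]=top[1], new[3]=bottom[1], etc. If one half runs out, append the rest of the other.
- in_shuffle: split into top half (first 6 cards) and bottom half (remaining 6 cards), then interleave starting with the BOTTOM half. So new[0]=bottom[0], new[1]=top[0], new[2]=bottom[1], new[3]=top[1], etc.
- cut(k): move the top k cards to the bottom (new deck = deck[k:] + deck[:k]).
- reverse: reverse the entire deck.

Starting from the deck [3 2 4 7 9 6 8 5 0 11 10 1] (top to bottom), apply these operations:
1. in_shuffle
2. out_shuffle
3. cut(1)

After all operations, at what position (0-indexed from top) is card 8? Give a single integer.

After op 1 (in_shuffle): [8 3 5 2 0 4 11 7 10 9 1 6]
After op 2 (out_shuffle): [8 11 3 7 5 10 2 9 0 1 4 6]
After op 3 (cut(1)): [11 3 7 5 10 2 9 0 1 4 6 8]
Card 8 is at position 11.

Answer: 11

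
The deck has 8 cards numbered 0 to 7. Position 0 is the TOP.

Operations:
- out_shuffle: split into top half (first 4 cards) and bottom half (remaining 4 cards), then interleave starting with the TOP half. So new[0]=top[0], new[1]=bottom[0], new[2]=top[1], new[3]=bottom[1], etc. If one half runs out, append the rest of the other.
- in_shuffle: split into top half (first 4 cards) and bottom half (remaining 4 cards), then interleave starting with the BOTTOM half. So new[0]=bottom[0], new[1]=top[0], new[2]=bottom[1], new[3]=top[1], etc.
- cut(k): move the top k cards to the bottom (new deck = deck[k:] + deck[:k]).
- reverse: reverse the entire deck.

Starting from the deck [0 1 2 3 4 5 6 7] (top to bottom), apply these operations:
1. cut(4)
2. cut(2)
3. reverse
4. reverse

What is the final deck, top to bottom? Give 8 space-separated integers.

After op 1 (cut(4)): [4 5 6 7 0 1 2 3]
After op 2 (cut(2)): [6 7 0 1 2 3 4 5]
After op 3 (reverse): [5 4 3 2 1 0 7 6]
After op 4 (reverse): [6 7 0 1 2 3 4 5]

Answer: 6 7 0 1 2 3 4 5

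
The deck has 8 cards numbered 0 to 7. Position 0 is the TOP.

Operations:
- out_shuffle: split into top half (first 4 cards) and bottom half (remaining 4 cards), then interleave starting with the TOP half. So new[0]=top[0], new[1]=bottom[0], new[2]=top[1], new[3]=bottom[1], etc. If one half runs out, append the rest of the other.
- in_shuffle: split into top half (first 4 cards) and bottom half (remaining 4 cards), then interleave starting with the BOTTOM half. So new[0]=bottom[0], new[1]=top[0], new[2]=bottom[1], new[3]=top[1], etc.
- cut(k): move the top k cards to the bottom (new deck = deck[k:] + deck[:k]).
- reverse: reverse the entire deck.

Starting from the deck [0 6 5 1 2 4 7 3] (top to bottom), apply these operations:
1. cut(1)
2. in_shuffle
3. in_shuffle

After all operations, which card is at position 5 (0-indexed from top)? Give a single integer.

After op 1 (cut(1)): [6 5 1 2 4 7 3 0]
After op 2 (in_shuffle): [4 6 7 5 3 1 0 2]
After op 3 (in_shuffle): [3 4 1 6 0 7 2 5]
Position 5: card 7.

Answer: 7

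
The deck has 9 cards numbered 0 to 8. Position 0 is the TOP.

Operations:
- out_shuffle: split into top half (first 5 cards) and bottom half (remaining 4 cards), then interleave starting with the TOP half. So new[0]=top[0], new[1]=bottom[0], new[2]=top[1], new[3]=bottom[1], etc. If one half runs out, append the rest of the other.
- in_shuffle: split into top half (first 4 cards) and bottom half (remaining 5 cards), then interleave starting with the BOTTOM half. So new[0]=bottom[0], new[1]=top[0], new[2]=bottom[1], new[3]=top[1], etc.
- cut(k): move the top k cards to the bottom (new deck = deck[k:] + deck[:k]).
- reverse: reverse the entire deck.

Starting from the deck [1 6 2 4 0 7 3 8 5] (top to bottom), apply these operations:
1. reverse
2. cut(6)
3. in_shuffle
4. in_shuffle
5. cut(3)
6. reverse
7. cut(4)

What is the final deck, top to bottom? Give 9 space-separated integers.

Answer: 6 5 3 0 2 1 8 7 4

Derivation:
After op 1 (reverse): [5 8 3 7 0 4 2 6 1]
After op 2 (cut(6)): [2 6 1 5 8 3 7 0 4]
After op 3 (in_shuffle): [8 2 3 6 7 1 0 5 4]
After op 4 (in_shuffle): [7 8 1 2 0 3 5 6 4]
After op 5 (cut(3)): [2 0 3 5 6 4 7 8 1]
After op 6 (reverse): [1 8 7 4 6 5 3 0 2]
After op 7 (cut(4)): [6 5 3 0 2 1 8 7 4]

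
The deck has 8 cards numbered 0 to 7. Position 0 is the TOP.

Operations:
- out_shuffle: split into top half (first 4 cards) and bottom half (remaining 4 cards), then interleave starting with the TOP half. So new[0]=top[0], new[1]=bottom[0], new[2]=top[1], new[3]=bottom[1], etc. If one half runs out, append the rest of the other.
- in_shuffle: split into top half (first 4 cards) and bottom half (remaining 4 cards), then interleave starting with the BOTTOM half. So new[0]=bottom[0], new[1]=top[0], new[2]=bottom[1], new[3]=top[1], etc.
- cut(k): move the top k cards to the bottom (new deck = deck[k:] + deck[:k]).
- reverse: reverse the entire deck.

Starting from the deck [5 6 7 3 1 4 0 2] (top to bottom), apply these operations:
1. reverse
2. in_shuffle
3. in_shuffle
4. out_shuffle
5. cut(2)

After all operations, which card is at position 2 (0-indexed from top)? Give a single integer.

After op 1 (reverse): [2 0 4 1 3 7 6 5]
After op 2 (in_shuffle): [3 2 7 0 6 4 5 1]
After op 3 (in_shuffle): [6 3 4 2 5 7 1 0]
After op 4 (out_shuffle): [6 5 3 7 4 1 2 0]
After op 5 (cut(2)): [3 7 4 1 2 0 6 5]
Position 2: card 4.

Answer: 4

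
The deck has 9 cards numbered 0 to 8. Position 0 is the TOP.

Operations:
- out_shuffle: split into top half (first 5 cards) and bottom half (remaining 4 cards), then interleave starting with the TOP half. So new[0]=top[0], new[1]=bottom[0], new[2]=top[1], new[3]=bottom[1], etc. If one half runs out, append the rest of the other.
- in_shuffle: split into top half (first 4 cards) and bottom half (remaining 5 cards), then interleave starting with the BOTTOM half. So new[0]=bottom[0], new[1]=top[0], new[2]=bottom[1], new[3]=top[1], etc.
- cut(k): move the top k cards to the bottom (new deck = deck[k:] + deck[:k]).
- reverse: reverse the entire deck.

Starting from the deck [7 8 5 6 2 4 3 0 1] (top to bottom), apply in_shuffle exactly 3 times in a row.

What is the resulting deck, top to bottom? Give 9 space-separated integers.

Answer: 0 3 4 2 6 5 8 7 1

Derivation:
After op 1 (in_shuffle): [2 7 4 8 3 5 0 6 1]
After op 2 (in_shuffle): [3 2 5 7 0 4 6 8 1]
After op 3 (in_shuffle): [0 3 4 2 6 5 8 7 1]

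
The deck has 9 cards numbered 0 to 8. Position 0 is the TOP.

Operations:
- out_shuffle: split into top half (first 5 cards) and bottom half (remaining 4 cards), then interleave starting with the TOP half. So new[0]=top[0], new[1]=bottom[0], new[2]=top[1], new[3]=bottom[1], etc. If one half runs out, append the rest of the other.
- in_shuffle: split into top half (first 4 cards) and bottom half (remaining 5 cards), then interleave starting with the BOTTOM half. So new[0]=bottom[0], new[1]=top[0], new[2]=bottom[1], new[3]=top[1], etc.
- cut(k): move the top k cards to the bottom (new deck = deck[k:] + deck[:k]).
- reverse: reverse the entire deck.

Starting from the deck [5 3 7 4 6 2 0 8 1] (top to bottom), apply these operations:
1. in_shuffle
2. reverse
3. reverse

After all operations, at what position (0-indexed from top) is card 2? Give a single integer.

Answer: 2

Derivation:
After op 1 (in_shuffle): [6 5 2 3 0 7 8 4 1]
After op 2 (reverse): [1 4 8 7 0 3 2 5 6]
After op 3 (reverse): [6 5 2 3 0 7 8 4 1]
Card 2 is at position 2.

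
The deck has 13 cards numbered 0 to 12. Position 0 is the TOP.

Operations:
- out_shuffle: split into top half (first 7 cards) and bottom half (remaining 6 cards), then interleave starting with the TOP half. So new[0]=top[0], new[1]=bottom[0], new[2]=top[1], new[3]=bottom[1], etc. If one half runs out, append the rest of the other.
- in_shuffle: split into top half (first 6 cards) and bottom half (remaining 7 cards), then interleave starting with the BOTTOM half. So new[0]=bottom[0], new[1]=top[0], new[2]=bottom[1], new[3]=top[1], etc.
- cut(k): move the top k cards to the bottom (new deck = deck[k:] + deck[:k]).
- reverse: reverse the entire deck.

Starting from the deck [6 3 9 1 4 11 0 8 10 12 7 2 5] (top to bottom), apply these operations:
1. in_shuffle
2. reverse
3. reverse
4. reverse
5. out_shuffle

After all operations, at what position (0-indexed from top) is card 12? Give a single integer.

Answer: 12

Derivation:
After op 1 (in_shuffle): [0 6 8 3 10 9 12 1 7 4 2 11 5]
After op 2 (reverse): [5 11 2 4 7 1 12 9 10 3 8 6 0]
After op 3 (reverse): [0 6 8 3 10 9 12 1 7 4 2 11 5]
After op 4 (reverse): [5 11 2 4 7 1 12 9 10 3 8 6 0]
After op 5 (out_shuffle): [5 9 11 10 2 3 4 8 7 6 1 0 12]
Card 12 is at position 12.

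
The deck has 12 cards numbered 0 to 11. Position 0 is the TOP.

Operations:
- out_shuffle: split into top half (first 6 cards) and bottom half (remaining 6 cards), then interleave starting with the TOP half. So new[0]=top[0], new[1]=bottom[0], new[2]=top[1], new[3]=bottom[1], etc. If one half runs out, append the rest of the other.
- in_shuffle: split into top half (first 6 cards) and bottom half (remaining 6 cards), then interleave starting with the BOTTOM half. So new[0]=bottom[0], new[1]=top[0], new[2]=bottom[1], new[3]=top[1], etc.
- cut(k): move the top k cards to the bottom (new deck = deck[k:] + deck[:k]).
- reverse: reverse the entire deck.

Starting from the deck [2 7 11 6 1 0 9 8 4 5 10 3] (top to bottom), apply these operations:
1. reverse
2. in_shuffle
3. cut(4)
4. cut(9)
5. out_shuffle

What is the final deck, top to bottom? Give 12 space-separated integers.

After op 1 (reverse): [3 10 5 4 8 9 0 1 6 11 7 2]
After op 2 (in_shuffle): [0 3 1 10 6 5 11 4 7 8 2 9]
After op 3 (cut(4)): [6 5 11 4 7 8 2 9 0 3 1 10]
After op 4 (cut(9)): [3 1 10 6 5 11 4 7 8 2 9 0]
After op 5 (out_shuffle): [3 4 1 7 10 8 6 2 5 9 11 0]

Answer: 3 4 1 7 10 8 6 2 5 9 11 0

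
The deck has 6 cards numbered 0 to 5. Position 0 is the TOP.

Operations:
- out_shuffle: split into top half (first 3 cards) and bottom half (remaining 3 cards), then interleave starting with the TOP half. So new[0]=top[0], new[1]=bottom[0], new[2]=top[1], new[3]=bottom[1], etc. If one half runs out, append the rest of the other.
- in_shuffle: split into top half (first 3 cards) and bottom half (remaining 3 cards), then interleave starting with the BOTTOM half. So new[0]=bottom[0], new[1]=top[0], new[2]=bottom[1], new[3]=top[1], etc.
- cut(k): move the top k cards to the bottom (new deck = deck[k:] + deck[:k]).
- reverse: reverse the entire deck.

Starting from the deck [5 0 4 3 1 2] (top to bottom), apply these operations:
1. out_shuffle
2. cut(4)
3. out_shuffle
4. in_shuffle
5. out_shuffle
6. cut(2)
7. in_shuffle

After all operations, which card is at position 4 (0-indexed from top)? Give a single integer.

Answer: 3

Derivation:
After op 1 (out_shuffle): [5 3 0 1 4 2]
After op 2 (cut(4)): [4 2 5 3 0 1]
After op 3 (out_shuffle): [4 3 2 0 5 1]
After op 4 (in_shuffle): [0 4 5 3 1 2]
After op 5 (out_shuffle): [0 3 4 1 5 2]
After op 6 (cut(2)): [4 1 5 2 0 3]
After op 7 (in_shuffle): [2 4 0 1 3 5]
Position 4: card 3.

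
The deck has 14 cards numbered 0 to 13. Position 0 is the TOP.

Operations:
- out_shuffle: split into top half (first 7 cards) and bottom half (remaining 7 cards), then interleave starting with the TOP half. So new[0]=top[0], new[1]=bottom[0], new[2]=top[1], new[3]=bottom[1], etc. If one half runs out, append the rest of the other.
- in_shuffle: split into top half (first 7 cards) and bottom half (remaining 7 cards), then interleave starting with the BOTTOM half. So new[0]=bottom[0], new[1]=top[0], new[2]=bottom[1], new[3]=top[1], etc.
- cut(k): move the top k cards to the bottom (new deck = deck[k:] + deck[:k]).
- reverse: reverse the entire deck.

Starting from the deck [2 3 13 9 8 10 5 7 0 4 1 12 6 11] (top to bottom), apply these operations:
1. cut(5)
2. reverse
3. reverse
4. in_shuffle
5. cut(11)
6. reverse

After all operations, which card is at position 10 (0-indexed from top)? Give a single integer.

Answer: 6

Derivation:
After op 1 (cut(5)): [10 5 7 0 4 1 12 6 11 2 3 13 9 8]
After op 2 (reverse): [8 9 13 3 2 11 6 12 1 4 0 7 5 10]
After op 3 (reverse): [10 5 7 0 4 1 12 6 11 2 3 13 9 8]
After op 4 (in_shuffle): [6 10 11 5 2 7 3 0 13 4 9 1 8 12]
After op 5 (cut(11)): [1 8 12 6 10 11 5 2 7 3 0 13 4 9]
After op 6 (reverse): [9 4 13 0 3 7 2 5 11 10 6 12 8 1]
Position 10: card 6.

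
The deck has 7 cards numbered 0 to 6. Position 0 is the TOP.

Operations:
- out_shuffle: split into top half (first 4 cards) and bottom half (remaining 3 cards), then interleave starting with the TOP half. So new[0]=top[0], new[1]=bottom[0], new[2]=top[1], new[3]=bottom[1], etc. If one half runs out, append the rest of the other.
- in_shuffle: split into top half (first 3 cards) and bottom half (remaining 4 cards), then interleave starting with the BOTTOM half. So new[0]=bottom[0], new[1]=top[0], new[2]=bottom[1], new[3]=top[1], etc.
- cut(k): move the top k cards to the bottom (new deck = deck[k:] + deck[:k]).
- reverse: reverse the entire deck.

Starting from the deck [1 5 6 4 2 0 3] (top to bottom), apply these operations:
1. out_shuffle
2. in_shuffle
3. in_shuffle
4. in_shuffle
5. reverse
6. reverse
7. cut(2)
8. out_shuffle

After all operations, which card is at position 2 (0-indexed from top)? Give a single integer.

After op 1 (out_shuffle): [1 2 5 0 6 3 4]
After op 2 (in_shuffle): [0 1 6 2 3 5 4]
After op 3 (in_shuffle): [2 0 3 1 5 6 4]
After op 4 (in_shuffle): [1 2 5 0 6 3 4]
After op 5 (reverse): [4 3 6 0 5 2 1]
After op 6 (reverse): [1 2 5 0 6 3 4]
After op 7 (cut(2)): [5 0 6 3 4 1 2]
After op 8 (out_shuffle): [5 4 0 1 6 2 3]
Position 2: card 0.

Answer: 0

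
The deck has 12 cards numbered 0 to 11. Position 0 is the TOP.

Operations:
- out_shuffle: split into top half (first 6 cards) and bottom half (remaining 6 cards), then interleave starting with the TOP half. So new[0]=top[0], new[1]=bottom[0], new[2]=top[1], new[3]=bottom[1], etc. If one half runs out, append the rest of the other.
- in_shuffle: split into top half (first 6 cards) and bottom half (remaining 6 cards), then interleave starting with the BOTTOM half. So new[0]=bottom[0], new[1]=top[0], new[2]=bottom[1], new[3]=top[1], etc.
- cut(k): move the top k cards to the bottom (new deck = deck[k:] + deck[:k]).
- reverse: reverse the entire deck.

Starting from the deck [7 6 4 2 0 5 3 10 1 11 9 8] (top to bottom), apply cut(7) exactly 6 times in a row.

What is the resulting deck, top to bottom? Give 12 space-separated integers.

Answer: 3 10 1 11 9 8 7 6 4 2 0 5

Derivation:
After op 1 (cut(7)): [10 1 11 9 8 7 6 4 2 0 5 3]
After op 2 (cut(7)): [4 2 0 5 3 10 1 11 9 8 7 6]
After op 3 (cut(7)): [11 9 8 7 6 4 2 0 5 3 10 1]
After op 4 (cut(7)): [0 5 3 10 1 11 9 8 7 6 4 2]
After op 5 (cut(7)): [8 7 6 4 2 0 5 3 10 1 11 9]
After op 6 (cut(7)): [3 10 1 11 9 8 7 6 4 2 0 5]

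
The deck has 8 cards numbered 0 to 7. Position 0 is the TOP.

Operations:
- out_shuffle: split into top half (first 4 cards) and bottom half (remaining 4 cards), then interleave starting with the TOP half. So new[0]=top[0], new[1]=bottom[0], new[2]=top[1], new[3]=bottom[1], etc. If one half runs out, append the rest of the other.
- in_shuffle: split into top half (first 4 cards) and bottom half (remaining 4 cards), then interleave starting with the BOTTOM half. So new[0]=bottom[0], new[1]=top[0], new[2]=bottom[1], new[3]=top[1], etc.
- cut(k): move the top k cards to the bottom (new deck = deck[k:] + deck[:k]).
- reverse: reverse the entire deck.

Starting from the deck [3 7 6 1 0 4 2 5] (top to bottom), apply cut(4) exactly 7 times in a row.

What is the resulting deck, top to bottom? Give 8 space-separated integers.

After op 1 (cut(4)): [0 4 2 5 3 7 6 1]
After op 2 (cut(4)): [3 7 6 1 0 4 2 5]
After op 3 (cut(4)): [0 4 2 5 3 7 6 1]
After op 4 (cut(4)): [3 7 6 1 0 4 2 5]
After op 5 (cut(4)): [0 4 2 5 3 7 6 1]
After op 6 (cut(4)): [3 7 6 1 0 4 2 5]
After op 7 (cut(4)): [0 4 2 5 3 7 6 1]

Answer: 0 4 2 5 3 7 6 1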